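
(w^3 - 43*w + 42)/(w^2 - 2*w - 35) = (-w^3 + 43*w - 42)/(-w^2 + 2*w + 35)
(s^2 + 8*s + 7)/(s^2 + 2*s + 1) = (s + 7)/(s + 1)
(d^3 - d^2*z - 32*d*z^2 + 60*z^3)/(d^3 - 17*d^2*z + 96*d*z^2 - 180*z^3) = (d^2 + 4*d*z - 12*z^2)/(d^2 - 12*d*z + 36*z^2)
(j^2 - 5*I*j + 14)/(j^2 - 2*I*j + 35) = (j + 2*I)/(j + 5*I)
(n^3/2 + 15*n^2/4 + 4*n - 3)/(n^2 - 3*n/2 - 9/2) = (-2*n^3 - 15*n^2 - 16*n + 12)/(2*(-2*n^2 + 3*n + 9))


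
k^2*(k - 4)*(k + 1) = k^4 - 3*k^3 - 4*k^2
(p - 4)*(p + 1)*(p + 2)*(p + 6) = p^4 + 5*p^3 - 16*p^2 - 68*p - 48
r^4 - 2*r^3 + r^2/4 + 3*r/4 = r*(r - 3/2)*(r - 1)*(r + 1/2)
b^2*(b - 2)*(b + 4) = b^4 + 2*b^3 - 8*b^2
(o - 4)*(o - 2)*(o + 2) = o^3 - 4*o^2 - 4*o + 16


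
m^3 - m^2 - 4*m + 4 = (m - 2)*(m - 1)*(m + 2)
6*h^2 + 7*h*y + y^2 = (h + y)*(6*h + y)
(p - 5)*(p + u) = p^2 + p*u - 5*p - 5*u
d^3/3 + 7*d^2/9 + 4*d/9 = d*(d/3 + 1/3)*(d + 4/3)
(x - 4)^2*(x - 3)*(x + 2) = x^4 - 9*x^3 + 18*x^2 + 32*x - 96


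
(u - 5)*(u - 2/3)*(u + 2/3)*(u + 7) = u^4 + 2*u^3 - 319*u^2/9 - 8*u/9 + 140/9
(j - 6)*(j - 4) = j^2 - 10*j + 24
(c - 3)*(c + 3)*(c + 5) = c^3 + 5*c^2 - 9*c - 45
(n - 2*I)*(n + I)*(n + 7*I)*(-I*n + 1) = -I*n^4 + 7*n^3 - 3*I*n^2 + 23*n + 14*I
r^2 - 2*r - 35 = (r - 7)*(r + 5)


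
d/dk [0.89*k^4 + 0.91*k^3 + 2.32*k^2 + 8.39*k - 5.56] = 3.56*k^3 + 2.73*k^2 + 4.64*k + 8.39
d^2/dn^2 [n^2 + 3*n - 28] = 2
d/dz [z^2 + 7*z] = 2*z + 7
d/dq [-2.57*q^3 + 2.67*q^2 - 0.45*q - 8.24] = -7.71*q^2 + 5.34*q - 0.45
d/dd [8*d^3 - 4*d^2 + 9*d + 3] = 24*d^2 - 8*d + 9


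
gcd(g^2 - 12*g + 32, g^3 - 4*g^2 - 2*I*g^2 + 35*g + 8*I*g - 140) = g - 4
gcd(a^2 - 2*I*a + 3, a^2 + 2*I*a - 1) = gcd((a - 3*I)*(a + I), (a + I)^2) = a + I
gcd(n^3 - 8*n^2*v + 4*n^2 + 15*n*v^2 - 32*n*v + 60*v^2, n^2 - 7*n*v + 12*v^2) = -n + 3*v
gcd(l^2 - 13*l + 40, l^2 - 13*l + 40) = l^2 - 13*l + 40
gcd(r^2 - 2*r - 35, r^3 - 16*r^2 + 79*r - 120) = 1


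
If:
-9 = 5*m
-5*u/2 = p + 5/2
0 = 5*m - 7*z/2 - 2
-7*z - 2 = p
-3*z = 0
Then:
No Solution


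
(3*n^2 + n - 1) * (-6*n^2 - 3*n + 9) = -18*n^4 - 15*n^3 + 30*n^2 + 12*n - 9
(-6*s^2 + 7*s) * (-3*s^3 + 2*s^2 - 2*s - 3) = 18*s^5 - 33*s^4 + 26*s^3 + 4*s^2 - 21*s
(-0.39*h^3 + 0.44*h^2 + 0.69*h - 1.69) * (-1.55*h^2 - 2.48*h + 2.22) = 0.6045*h^5 + 0.2852*h^4 - 3.0265*h^3 + 1.8851*h^2 + 5.723*h - 3.7518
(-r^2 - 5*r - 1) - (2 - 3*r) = -r^2 - 2*r - 3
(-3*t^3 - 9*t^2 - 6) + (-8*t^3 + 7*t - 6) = -11*t^3 - 9*t^2 + 7*t - 12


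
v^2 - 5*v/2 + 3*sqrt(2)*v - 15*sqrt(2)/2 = (v - 5/2)*(v + 3*sqrt(2))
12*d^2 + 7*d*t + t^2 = (3*d + t)*(4*d + t)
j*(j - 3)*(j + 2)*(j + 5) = j^4 + 4*j^3 - 11*j^2 - 30*j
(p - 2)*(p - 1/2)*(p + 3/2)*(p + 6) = p^4 + 5*p^3 - 35*p^2/4 - 15*p + 9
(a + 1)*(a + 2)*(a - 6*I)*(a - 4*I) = a^4 + 3*a^3 - 10*I*a^3 - 22*a^2 - 30*I*a^2 - 72*a - 20*I*a - 48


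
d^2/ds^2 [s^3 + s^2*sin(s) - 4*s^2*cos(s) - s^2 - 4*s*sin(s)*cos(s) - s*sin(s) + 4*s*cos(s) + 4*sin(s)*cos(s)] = -s^2*sin(s) + 4*s^2*cos(s) + 17*s*sin(s) + 8*s*sin(2*s) + 6*s - 6*sin(s) - 8*sqrt(2)*sin(2*s + pi/4) - 10*cos(s) - 2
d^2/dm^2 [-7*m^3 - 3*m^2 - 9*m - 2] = -42*m - 6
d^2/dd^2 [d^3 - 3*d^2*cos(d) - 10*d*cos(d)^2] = 3*d^2*cos(d) + 12*d*sin(d) + 20*d*cos(2*d) + 6*d + 20*sin(2*d) - 6*cos(d)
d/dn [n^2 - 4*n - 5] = 2*n - 4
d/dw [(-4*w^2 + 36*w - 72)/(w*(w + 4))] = 4*(-13*w^2 + 36*w + 72)/(w^2*(w^2 + 8*w + 16))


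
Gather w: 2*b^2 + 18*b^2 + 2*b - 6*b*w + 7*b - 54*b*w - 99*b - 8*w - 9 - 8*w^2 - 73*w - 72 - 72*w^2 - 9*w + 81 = 20*b^2 - 90*b - 80*w^2 + w*(-60*b - 90)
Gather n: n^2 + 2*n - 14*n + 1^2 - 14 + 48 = n^2 - 12*n + 35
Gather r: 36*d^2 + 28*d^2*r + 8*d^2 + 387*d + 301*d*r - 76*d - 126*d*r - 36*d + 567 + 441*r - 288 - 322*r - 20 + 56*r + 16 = 44*d^2 + 275*d + r*(28*d^2 + 175*d + 175) + 275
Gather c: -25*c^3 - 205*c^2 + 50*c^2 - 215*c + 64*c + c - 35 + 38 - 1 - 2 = -25*c^3 - 155*c^2 - 150*c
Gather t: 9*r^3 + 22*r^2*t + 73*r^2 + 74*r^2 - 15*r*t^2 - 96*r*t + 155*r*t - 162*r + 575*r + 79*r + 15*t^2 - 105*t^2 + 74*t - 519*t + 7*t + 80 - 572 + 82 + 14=9*r^3 + 147*r^2 + 492*r + t^2*(-15*r - 90) + t*(22*r^2 + 59*r - 438) - 396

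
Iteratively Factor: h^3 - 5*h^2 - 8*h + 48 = (h - 4)*(h^2 - h - 12) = (h - 4)*(h + 3)*(h - 4)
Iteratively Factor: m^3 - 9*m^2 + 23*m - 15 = (m - 3)*(m^2 - 6*m + 5) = (m - 5)*(m - 3)*(m - 1)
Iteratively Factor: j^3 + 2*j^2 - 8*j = (j + 4)*(j^2 - 2*j) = (j - 2)*(j + 4)*(j)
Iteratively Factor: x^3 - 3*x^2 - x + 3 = (x + 1)*(x^2 - 4*x + 3) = (x - 1)*(x + 1)*(x - 3)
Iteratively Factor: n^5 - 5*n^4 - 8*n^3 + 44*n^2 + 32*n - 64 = (n - 4)*(n^4 - n^3 - 12*n^2 - 4*n + 16) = (n - 4)^2*(n^3 + 3*n^2 - 4) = (n - 4)^2*(n + 2)*(n^2 + n - 2) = (n - 4)^2*(n + 2)^2*(n - 1)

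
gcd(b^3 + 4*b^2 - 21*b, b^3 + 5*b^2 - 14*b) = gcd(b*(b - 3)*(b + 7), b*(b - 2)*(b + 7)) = b^2 + 7*b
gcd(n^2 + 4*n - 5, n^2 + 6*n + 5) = n + 5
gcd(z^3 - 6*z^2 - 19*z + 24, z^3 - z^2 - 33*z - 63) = z + 3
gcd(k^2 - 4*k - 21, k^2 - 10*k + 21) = k - 7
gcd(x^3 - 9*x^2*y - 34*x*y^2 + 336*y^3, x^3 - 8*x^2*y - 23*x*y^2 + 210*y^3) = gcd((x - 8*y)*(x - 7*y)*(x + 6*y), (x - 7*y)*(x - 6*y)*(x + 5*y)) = x - 7*y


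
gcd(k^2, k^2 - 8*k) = k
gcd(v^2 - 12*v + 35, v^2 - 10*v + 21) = v - 7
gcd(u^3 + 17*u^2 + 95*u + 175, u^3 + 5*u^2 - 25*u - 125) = u^2 + 10*u + 25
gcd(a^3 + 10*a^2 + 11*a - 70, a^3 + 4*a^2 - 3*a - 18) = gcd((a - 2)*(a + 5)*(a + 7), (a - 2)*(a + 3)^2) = a - 2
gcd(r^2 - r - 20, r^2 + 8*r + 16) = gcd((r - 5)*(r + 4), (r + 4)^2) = r + 4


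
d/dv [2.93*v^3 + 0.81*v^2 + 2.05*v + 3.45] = 8.79*v^2 + 1.62*v + 2.05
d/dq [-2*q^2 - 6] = -4*q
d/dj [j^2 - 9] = 2*j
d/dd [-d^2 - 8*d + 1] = -2*d - 8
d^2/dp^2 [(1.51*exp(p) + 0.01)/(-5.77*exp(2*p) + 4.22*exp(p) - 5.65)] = (-50.272279*exp(4*p) - 38.0993099999999*exp(3*p) + 296.091012*exp(2*p) - 34.876994*exp(p) - 48.441405)*exp(p)/(192.100033*exp(6*p) - 421.488114*exp(5*p) + 872.578059*exp(4*p) - 900.596108*exp(3*p) + 854.430855*exp(2*p) - 404.13885*exp(p) + 180.362125)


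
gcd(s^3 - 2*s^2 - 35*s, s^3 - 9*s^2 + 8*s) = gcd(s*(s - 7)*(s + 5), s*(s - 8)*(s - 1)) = s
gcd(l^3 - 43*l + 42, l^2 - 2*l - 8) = 1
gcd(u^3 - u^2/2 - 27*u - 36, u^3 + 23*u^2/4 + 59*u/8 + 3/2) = u^2 + 11*u/2 + 6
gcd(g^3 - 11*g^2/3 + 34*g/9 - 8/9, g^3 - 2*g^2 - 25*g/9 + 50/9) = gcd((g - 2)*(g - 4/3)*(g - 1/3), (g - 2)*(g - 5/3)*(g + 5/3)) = g - 2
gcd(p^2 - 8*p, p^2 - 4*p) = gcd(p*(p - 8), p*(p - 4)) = p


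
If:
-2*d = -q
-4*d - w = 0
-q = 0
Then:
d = 0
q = 0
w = 0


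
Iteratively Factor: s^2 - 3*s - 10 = (s + 2)*(s - 5)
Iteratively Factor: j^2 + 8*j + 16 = (j + 4)*(j + 4)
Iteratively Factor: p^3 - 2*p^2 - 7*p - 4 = (p + 1)*(p^2 - 3*p - 4) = (p - 4)*(p + 1)*(p + 1)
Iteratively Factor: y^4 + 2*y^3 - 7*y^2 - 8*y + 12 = (y - 2)*(y^3 + 4*y^2 + y - 6) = (y - 2)*(y + 2)*(y^2 + 2*y - 3) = (y - 2)*(y + 2)*(y + 3)*(y - 1)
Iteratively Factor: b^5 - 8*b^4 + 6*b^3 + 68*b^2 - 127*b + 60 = (b - 5)*(b^4 - 3*b^3 - 9*b^2 + 23*b - 12) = (b - 5)*(b - 4)*(b^3 + b^2 - 5*b + 3) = (b - 5)*(b - 4)*(b - 1)*(b^2 + 2*b - 3) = (b - 5)*(b - 4)*(b - 1)^2*(b + 3)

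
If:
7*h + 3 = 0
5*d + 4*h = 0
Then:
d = 12/35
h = -3/7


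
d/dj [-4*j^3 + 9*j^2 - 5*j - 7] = -12*j^2 + 18*j - 5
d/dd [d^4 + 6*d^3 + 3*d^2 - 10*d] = 4*d^3 + 18*d^2 + 6*d - 10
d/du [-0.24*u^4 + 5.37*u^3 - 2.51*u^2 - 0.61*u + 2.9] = -0.96*u^3 + 16.11*u^2 - 5.02*u - 0.61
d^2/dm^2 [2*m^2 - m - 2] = 4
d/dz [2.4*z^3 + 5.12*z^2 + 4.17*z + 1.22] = 7.2*z^2 + 10.24*z + 4.17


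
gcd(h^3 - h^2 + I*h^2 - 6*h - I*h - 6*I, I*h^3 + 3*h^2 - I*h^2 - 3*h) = 1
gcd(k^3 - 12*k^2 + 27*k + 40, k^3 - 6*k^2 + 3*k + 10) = k^2 - 4*k - 5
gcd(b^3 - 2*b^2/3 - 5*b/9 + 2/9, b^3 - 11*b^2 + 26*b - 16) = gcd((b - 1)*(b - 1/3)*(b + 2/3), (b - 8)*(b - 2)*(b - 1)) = b - 1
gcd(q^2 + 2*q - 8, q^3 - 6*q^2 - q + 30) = 1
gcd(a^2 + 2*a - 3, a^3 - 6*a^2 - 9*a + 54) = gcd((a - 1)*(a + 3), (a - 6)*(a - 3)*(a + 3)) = a + 3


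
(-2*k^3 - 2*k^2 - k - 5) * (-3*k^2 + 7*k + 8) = 6*k^5 - 8*k^4 - 27*k^3 - 8*k^2 - 43*k - 40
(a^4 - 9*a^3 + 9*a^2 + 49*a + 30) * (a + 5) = a^5 - 4*a^4 - 36*a^3 + 94*a^2 + 275*a + 150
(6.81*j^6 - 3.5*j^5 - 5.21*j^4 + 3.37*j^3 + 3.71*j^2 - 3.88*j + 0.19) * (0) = 0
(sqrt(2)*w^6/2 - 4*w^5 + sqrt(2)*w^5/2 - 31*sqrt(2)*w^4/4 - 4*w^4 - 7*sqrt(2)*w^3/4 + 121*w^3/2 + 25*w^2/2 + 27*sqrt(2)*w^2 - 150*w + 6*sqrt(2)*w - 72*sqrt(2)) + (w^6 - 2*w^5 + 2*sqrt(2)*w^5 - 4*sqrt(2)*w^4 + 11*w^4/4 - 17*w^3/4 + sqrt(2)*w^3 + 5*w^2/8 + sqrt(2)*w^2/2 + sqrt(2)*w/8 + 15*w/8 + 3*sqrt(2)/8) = sqrt(2)*w^6/2 + w^6 - 6*w^5 + 5*sqrt(2)*w^5/2 - 47*sqrt(2)*w^4/4 - 5*w^4/4 - 3*sqrt(2)*w^3/4 + 225*w^3/4 + 105*w^2/8 + 55*sqrt(2)*w^2/2 - 1185*w/8 + 49*sqrt(2)*w/8 - 573*sqrt(2)/8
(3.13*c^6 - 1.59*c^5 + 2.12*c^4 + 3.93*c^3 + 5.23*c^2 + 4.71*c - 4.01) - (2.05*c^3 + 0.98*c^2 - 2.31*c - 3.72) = 3.13*c^6 - 1.59*c^5 + 2.12*c^4 + 1.88*c^3 + 4.25*c^2 + 7.02*c - 0.29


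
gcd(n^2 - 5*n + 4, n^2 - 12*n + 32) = n - 4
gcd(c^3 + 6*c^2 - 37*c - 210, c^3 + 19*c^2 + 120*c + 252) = c + 7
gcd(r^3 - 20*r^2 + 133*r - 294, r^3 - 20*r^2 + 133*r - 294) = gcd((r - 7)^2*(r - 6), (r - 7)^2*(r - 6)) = r^3 - 20*r^2 + 133*r - 294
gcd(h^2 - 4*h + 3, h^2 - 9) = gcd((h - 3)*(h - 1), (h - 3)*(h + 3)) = h - 3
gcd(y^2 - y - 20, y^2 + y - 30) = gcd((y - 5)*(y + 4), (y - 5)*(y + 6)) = y - 5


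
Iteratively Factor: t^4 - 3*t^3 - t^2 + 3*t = (t + 1)*(t^3 - 4*t^2 + 3*t) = (t - 3)*(t + 1)*(t^2 - t) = (t - 3)*(t - 1)*(t + 1)*(t)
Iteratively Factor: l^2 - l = (l - 1)*(l)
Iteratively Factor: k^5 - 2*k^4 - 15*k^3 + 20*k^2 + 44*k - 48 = (k + 3)*(k^4 - 5*k^3 + 20*k - 16) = (k + 2)*(k + 3)*(k^3 - 7*k^2 + 14*k - 8) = (k - 4)*(k + 2)*(k + 3)*(k^2 - 3*k + 2) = (k - 4)*(k - 2)*(k + 2)*(k + 3)*(k - 1)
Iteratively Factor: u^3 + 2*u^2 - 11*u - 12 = (u + 1)*(u^2 + u - 12) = (u - 3)*(u + 1)*(u + 4)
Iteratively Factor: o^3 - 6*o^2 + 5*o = (o - 5)*(o^2 - o) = (o - 5)*(o - 1)*(o)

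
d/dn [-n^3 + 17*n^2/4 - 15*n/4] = -3*n^2 + 17*n/2 - 15/4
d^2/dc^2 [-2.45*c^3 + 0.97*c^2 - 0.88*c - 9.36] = 1.94 - 14.7*c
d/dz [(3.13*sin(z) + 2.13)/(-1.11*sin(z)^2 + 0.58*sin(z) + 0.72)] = (3.4743*sin(z)^2 + 4.7286*sin(z) + 1.0182)*cos(z)/(1.2321*sin(z)^4 - 1.2876*sin(z)^3 - 1.262*sin(z)^2 + 0.8352*sin(z) + 0.5184)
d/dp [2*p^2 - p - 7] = 4*p - 1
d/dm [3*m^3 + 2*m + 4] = 9*m^2 + 2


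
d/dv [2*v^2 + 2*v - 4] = 4*v + 2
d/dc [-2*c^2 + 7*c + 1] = 7 - 4*c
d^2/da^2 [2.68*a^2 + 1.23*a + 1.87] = 5.36000000000000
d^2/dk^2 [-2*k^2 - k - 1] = -4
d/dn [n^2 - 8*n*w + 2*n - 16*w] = 2*n - 8*w + 2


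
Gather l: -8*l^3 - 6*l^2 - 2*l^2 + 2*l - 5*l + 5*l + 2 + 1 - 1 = -8*l^3 - 8*l^2 + 2*l + 2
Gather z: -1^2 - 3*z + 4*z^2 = 4*z^2 - 3*z - 1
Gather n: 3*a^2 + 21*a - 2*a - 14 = 3*a^2 + 19*a - 14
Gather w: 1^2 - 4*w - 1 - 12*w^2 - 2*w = -12*w^2 - 6*w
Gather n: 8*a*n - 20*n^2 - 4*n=-20*n^2 + n*(8*a - 4)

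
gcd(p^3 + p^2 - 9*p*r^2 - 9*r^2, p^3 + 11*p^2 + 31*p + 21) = p + 1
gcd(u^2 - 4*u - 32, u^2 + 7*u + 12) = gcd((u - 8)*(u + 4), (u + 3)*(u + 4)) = u + 4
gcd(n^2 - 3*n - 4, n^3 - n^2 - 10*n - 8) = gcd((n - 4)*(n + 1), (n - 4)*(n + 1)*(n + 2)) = n^2 - 3*n - 4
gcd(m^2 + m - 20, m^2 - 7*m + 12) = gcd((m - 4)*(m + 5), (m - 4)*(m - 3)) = m - 4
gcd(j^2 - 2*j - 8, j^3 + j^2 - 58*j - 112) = j + 2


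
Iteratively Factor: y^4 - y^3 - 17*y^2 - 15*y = (y)*(y^3 - y^2 - 17*y - 15) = y*(y + 1)*(y^2 - 2*y - 15) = y*(y + 1)*(y + 3)*(y - 5)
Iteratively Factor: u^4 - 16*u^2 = (u)*(u^3 - 16*u) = u^2*(u^2 - 16) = u^2*(u + 4)*(u - 4)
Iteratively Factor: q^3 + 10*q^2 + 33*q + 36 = (q + 3)*(q^2 + 7*q + 12) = (q + 3)^2*(q + 4)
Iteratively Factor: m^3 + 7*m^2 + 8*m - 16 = (m + 4)*(m^2 + 3*m - 4) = (m - 1)*(m + 4)*(m + 4)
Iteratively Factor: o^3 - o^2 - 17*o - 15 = (o + 3)*(o^2 - 4*o - 5) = (o - 5)*(o + 3)*(o + 1)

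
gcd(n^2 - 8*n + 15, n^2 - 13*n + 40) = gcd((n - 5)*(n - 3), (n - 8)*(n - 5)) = n - 5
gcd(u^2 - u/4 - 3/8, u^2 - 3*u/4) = u - 3/4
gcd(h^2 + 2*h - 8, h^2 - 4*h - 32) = h + 4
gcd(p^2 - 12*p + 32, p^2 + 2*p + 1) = 1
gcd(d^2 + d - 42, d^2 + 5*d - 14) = d + 7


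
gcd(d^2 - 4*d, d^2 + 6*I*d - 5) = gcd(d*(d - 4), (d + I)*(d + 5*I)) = 1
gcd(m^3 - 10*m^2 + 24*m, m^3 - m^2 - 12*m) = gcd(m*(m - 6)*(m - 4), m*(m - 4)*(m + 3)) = m^2 - 4*m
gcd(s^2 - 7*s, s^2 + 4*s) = s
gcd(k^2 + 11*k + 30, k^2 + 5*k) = k + 5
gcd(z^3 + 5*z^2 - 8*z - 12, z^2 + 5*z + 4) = z + 1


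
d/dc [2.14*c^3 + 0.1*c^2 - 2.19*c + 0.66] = 6.42*c^2 + 0.2*c - 2.19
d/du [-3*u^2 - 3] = -6*u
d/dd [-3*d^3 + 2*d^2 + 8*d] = -9*d^2 + 4*d + 8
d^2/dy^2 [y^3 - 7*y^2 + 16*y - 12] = 6*y - 14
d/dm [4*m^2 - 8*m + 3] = 8*m - 8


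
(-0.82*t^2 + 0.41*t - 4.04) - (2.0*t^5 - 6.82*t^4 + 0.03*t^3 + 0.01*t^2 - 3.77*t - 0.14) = -2.0*t^5 + 6.82*t^4 - 0.03*t^3 - 0.83*t^2 + 4.18*t - 3.9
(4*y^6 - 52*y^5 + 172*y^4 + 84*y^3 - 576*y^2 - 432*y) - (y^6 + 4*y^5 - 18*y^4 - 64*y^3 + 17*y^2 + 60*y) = 3*y^6 - 56*y^5 + 190*y^4 + 148*y^3 - 593*y^2 - 492*y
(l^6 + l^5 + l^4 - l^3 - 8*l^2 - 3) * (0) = 0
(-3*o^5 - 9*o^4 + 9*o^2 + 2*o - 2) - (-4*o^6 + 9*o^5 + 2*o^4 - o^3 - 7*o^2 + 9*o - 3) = 4*o^6 - 12*o^5 - 11*o^4 + o^3 + 16*o^2 - 7*o + 1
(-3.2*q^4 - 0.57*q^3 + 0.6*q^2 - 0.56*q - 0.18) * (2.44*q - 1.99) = -7.808*q^5 + 4.9772*q^4 + 2.5983*q^3 - 2.5604*q^2 + 0.6752*q + 0.3582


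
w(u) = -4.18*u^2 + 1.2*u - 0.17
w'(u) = 1.2 - 8.36*u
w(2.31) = -19.70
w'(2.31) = -18.11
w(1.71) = -10.34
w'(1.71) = -13.10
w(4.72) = -87.63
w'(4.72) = -38.26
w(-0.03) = -0.21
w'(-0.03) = 1.45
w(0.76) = -1.67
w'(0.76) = -5.15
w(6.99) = -196.02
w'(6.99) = -57.24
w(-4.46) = -88.67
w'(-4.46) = 38.49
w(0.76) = -1.67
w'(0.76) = -5.15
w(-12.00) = -616.49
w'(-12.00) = 101.52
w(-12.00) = -616.49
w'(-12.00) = 101.52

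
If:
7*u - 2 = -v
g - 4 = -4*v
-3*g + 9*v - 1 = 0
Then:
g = 32/21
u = 29/147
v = 13/21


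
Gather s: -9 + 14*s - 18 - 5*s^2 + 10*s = -5*s^2 + 24*s - 27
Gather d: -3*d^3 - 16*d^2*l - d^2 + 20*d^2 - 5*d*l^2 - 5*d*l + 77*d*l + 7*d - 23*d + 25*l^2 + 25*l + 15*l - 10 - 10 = -3*d^3 + d^2*(19 - 16*l) + d*(-5*l^2 + 72*l - 16) + 25*l^2 + 40*l - 20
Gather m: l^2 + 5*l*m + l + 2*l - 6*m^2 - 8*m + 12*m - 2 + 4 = l^2 + 3*l - 6*m^2 + m*(5*l + 4) + 2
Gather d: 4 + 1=5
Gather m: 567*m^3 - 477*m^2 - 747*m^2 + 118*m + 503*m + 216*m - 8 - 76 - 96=567*m^3 - 1224*m^2 + 837*m - 180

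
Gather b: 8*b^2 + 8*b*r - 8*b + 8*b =8*b^2 + 8*b*r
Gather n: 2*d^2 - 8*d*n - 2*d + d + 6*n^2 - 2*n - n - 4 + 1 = 2*d^2 - d + 6*n^2 + n*(-8*d - 3) - 3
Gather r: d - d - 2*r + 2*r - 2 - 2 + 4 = 0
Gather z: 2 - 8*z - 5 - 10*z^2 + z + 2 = -10*z^2 - 7*z - 1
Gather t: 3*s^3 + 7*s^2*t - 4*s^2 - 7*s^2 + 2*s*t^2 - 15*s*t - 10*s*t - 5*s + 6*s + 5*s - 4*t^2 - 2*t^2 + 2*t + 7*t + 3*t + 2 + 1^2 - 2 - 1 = 3*s^3 - 11*s^2 + 6*s + t^2*(2*s - 6) + t*(7*s^2 - 25*s + 12)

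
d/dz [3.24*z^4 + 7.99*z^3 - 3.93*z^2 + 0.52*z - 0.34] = 12.96*z^3 + 23.97*z^2 - 7.86*z + 0.52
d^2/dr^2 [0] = 0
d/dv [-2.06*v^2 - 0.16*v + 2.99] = -4.12*v - 0.16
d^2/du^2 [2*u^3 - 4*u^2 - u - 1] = 12*u - 8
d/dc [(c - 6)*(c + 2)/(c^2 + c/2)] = 6*(3*c^2 + 16*c + 4)/(c^2*(4*c^2 + 4*c + 1))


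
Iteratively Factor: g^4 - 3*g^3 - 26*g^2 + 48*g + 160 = (g + 2)*(g^3 - 5*g^2 - 16*g + 80) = (g - 4)*(g + 2)*(g^2 - g - 20) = (g - 4)*(g + 2)*(g + 4)*(g - 5)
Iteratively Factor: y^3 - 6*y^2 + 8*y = (y - 4)*(y^2 - 2*y) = (y - 4)*(y - 2)*(y)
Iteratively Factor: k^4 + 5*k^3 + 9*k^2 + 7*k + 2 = (k + 1)*(k^3 + 4*k^2 + 5*k + 2) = (k + 1)^2*(k^2 + 3*k + 2) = (k + 1)^2*(k + 2)*(k + 1)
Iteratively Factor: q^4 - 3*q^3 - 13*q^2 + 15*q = (q + 3)*(q^3 - 6*q^2 + 5*q) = q*(q + 3)*(q^2 - 6*q + 5) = q*(q - 1)*(q + 3)*(q - 5)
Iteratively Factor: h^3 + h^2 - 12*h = (h - 3)*(h^2 + 4*h) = (h - 3)*(h + 4)*(h)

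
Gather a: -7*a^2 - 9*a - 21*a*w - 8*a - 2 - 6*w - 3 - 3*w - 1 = -7*a^2 + a*(-21*w - 17) - 9*w - 6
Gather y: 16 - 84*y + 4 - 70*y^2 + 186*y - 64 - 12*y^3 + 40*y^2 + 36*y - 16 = -12*y^3 - 30*y^2 + 138*y - 60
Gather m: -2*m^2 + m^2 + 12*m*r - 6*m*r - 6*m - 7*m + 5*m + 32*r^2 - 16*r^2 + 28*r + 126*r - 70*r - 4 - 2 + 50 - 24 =-m^2 + m*(6*r - 8) + 16*r^2 + 84*r + 20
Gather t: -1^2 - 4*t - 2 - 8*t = -12*t - 3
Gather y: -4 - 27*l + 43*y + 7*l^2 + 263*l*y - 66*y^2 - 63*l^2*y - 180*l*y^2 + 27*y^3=7*l^2 - 27*l + 27*y^3 + y^2*(-180*l - 66) + y*(-63*l^2 + 263*l + 43) - 4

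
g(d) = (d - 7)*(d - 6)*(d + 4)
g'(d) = (d - 7)*(d - 6) + (d - 7)*(d + 4) + (d - 6)*(d + 4) = 3*d^2 - 18*d - 10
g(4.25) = 39.70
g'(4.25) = -32.31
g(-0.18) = 169.50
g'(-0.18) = -6.66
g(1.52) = 135.52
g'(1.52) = -30.43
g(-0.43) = 170.56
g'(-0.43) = -1.71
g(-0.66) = 170.39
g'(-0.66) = 3.19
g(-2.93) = 94.88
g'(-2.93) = 68.49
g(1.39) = 139.40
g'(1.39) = -29.22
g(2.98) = 84.74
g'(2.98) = -37.00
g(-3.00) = 90.00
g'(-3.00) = 71.00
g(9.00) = 78.00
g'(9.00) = 71.00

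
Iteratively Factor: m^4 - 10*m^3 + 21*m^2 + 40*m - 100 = (m - 2)*(m^3 - 8*m^2 + 5*m + 50) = (m - 2)*(m + 2)*(m^2 - 10*m + 25) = (m - 5)*(m - 2)*(m + 2)*(m - 5)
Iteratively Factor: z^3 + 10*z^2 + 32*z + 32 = (z + 4)*(z^2 + 6*z + 8) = (z + 4)^2*(z + 2)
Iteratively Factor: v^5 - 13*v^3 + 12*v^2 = (v)*(v^4 - 13*v^2 + 12*v) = v*(v - 1)*(v^3 + v^2 - 12*v) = v^2*(v - 1)*(v^2 + v - 12) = v^2*(v - 1)*(v + 4)*(v - 3)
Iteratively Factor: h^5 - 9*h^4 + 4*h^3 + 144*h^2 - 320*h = (h - 4)*(h^4 - 5*h^3 - 16*h^2 + 80*h) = (h - 5)*(h - 4)*(h^3 - 16*h) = (h - 5)*(h - 4)*(h + 4)*(h^2 - 4*h) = h*(h - 5)*(h - 4)*(h + 4)*(h - 4)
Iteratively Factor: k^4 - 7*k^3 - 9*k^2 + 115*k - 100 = (k + 4)*(k^3 - 11*k^2 + 35*k - 25) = (k - 5)*(k + 4)*(k^2 - 6*k + 5) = (k - 5)^2*(k + 4)*(k - 1)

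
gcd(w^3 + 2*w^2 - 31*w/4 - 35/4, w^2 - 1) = w + 1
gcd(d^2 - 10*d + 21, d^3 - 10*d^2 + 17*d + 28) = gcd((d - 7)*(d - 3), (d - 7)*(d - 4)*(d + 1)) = d - 7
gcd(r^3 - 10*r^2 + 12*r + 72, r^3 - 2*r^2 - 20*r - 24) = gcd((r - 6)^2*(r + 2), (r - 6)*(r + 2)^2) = r^2 - 4*r - 12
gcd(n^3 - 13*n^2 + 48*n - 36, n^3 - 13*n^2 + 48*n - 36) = n^3 - 13*n^2 + 48*n - 36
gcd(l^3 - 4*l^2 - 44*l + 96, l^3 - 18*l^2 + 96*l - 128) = l^2 - 10*l + 16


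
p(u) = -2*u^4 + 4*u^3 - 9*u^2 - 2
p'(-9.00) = 6966.00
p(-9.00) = -16769.00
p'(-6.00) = 2268.00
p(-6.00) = -3782.00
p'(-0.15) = 3.00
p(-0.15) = -2.22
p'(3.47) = -252.22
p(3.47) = -233.21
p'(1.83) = -41.78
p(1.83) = -30.06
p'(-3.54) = 568.99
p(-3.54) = -606.31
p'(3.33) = -222.28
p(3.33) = -200.02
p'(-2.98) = 371.91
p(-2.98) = -345.50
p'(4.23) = -466.92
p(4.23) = -500.60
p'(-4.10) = 826.89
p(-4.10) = -994.13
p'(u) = -8*u^3 + 12*u^2 - 18*u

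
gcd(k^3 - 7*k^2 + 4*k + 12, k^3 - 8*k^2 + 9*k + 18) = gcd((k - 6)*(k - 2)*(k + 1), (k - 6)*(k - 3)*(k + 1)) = k^2 - 5*k - 6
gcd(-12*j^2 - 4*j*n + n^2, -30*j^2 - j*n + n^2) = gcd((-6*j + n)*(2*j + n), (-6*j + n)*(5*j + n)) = 6*j - n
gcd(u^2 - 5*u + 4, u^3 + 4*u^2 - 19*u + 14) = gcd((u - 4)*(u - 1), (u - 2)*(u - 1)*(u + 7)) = u - 1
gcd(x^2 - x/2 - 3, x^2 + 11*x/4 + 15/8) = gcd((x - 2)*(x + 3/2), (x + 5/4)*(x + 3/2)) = x + 3/2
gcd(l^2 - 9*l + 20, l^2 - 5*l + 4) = l - 4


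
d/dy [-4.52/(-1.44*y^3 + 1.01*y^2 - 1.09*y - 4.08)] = (-19.5264*y^2 + 9.1304*y - 4.9268)/(1.44*y^3 - 1.01*y^2 + 1.09*y + 4.08)^2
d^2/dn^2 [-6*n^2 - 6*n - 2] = -12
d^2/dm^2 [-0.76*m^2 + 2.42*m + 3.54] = -1.52000000000000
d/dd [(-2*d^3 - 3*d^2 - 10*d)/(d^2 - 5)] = 2*(-d^4 + 20*d^2 + 15*d + 25)/(d^4 - 10*d^2 + 25)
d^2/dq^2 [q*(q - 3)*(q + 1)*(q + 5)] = 12*q^2 + 18*q - 26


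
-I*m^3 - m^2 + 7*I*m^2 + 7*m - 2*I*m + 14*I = (m - 7)*(m - 2*I)*(-I*m + 1)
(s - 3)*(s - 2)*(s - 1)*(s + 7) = s^4 + s^3 - 31*s^2 + 71*s - 42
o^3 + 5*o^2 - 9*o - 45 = (o - 3)*(o + 3)*(o + 5)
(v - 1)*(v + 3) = v^2 + 2*v - 3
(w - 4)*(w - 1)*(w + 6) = w^3 + w^2 - 26*w + 24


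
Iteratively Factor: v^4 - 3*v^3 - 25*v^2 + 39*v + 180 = (v + 3)*(v^3 - 6*v^2 - 7*v + 60) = (v + 3)^2*(v^2 - 9*v + 20) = (v - 5)*(v + 3)^2*(v - 4)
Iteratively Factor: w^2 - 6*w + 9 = (w - 3)*(w - 3)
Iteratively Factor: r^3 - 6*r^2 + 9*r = (r)*(r^2 - 6*r + 9) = r*(r - 3)*(r - 3)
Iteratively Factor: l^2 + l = (l)*(l + 1)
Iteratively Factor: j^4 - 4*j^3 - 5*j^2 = (j + 1)*(j^3 - 5*j^2) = j*(j + 1)*(j^2 - 5*j) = j^2*(j + 1)*(j - 5)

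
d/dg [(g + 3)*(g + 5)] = 2*g + 8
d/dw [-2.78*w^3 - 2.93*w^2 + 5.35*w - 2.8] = -8.34*w^2 - 5.86*w + 5.35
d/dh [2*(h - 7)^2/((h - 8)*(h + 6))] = 4*(6*h^2 - 97*h + 385)/(h^4 - 4*h^3 - 92*h^2 + 192*h + 2304)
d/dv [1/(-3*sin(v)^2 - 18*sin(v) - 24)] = 2*(sin(v) + 3)*cos(v)/(3*(sin(v)^2 + 6*sin(v) + 8)^2)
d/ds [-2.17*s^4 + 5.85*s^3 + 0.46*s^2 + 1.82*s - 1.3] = -8.68*s^3 + 17.55*s^2 + 0.92*s + 1.82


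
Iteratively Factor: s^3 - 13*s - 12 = (s + 3)*(s^2 - 3*s - 4) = (s + 1)*(s + 3)*(s - 4)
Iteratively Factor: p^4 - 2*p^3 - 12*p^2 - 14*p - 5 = (p + 1)*(p^3 - 3*p^2 - 9*p - 5) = (p + 1)^2*(p^2 - 4*p - 5) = (p - 5)*(p + 1)^2*(p + 1)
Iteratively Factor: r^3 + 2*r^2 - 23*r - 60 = (r - 5)*(r^2 + 7*r + 12) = (r - 5)*(r + 4)*(r + 3)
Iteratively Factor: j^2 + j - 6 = (j + 3)*(j - 2)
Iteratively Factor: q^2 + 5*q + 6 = (q + 3)*(q + 2)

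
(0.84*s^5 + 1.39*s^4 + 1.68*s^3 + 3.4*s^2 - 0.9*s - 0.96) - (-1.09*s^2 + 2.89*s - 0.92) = 0.84*s^5 + 1.39*s^4 + 1.68*s^3 + 4.49*s^2 - 3.79*s - 0.0399999999999999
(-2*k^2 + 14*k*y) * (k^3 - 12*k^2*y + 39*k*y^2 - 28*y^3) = -2*k^5 + 38*k^4*y - 246*k^3*y^2 + 602*k^2*y^3 - 392*k*y^4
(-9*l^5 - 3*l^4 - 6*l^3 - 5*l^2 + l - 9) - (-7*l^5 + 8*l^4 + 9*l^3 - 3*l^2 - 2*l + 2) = -2*l^5 - 11*l^4 - 15*l^3 - 2*l^2 + 3*l - 11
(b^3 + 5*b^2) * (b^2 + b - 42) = b^5 + 6*b^4 - 37*b^3 - 210*b^2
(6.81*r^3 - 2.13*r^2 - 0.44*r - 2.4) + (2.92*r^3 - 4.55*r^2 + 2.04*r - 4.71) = 9.73*r^3 - 6.68*r^2 + 1.6*r - 7.11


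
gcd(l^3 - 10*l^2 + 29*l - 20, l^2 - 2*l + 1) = l - 1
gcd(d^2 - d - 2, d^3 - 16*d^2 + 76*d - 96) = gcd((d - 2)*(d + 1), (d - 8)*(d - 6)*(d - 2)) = d - 2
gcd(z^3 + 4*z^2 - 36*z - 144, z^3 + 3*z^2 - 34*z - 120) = z^2 - 2*z - 24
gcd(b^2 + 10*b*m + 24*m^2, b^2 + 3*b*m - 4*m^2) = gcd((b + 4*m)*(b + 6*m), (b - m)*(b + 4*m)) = b + 4*m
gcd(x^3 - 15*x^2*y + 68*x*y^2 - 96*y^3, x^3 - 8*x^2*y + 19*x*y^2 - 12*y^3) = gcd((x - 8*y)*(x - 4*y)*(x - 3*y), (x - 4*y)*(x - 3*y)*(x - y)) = x^2 - 7*x*y + 12*y^2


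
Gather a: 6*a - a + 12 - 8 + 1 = 5*a + 5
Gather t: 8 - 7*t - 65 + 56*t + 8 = 49*t - 49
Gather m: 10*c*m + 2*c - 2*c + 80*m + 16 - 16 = m*(10*c + 80)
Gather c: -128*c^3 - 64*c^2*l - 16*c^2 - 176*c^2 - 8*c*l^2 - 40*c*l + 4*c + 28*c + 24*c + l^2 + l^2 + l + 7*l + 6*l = -128*c^3 + c^2*(-64*l - 192) + c*(-8*l^2 - 40*l + 56) + 2*l^2 + 14*l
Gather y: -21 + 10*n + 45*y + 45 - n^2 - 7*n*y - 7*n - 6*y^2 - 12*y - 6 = -n^2 + 3*n - 6*y^2 + y*(33 - 7*n) + 18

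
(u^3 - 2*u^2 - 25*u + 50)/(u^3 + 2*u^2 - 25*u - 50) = (u - 2)/(u + 2)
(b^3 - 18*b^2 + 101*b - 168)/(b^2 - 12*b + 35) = (b^2 - 11*b + 24)/(b - 5)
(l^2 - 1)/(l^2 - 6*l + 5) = (l + 1)/(l - 5)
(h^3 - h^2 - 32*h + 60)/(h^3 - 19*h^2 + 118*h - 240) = (h^2 + 4*h - 12)/(h^2 - 14*h + 48)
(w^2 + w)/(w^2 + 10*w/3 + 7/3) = 3*w/(3*w + 7)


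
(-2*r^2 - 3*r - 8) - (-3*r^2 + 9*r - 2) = r^2 - 12*r - 6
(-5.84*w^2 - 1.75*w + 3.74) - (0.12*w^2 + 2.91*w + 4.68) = -5.96*w^2 - 4.66*w - 0.94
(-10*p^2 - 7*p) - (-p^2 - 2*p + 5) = -9*p^2 - 5*p - 5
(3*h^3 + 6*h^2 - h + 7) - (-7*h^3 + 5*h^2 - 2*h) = 10*h^3 + h^2 + h + 7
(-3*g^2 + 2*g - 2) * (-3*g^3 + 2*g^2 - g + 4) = 9*g^5 - 12*g^4 + 13*g^3 - 18*g^2 + 10*g - 8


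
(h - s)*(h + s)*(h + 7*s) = h^3 + 7*h^2*s - h*s^2 - 7*s^3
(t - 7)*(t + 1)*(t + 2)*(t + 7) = t^4 + 3*t^3 - 47*t^2 - 147*t - 98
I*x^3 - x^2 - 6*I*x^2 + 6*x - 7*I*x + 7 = (x - 7)*(x + I)*(I*x + I)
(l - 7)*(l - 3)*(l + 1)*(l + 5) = l^4 - 4*l^3 - 34*l^2 + 76*l + 105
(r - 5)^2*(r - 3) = r^3 - 13*r^2 + 55*r - 75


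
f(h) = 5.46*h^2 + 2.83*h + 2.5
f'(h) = 10.92*h + 2.83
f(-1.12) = 6.18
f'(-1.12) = -9.40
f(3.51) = 79.70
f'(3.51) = 41.16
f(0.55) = 5.71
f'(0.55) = 8.84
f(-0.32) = 2.15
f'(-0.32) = -0.66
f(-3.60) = 63.07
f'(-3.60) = -36.48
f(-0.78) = 3.61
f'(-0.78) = -5.69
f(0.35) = 4.16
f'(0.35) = 6.65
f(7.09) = 297.03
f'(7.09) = 80.25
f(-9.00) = 419.29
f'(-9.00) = -95.45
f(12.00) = 822.70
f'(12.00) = 133.87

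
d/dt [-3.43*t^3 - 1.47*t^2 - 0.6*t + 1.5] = -10.29*t^2 - 2.94*t - 0.6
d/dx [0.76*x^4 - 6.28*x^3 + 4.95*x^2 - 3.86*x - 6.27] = 3.04*x^3 - 18.84*x^2 + 9.9*x - 3.86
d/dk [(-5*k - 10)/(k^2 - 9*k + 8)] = 5*(k^2 + 4*k - 26)/(k^4 - 18*k^3 + 97*k^2 - 144*k + 64)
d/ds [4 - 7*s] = -7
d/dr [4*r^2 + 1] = 8*r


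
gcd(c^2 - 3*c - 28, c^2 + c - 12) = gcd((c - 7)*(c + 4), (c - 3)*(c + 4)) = c + 4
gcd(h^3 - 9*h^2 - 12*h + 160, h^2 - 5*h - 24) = h - 8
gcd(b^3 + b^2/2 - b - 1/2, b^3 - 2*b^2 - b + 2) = b^2 - 1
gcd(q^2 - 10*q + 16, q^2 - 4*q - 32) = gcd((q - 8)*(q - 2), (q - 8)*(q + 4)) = q - 8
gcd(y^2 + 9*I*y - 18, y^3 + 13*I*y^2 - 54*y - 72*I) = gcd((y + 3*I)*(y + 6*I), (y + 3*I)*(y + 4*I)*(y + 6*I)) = y^2 + 9*I*y - 18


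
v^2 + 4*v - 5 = (v - 1)*(v + 5)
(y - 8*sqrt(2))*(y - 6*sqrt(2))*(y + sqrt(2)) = y^3 - 13*sqrt(2)*y^2 + 68*y + 96*sqrt(2)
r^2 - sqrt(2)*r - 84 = (r - 7*sqrt(2))*(r + 6*sqrt(2))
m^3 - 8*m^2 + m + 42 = (m - 7)*(m - 3)*(m + 2)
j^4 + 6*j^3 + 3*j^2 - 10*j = j*(j - 1)*(j + 2)*(j + 5)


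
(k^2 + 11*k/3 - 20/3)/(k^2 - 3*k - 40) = (k - 4/3)/(k - 8)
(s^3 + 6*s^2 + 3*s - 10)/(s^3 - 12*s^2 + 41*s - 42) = (s^3 + 6*s^2 + 3*s - 10)/(s^3 - 12*s^2 + 41*s - 42)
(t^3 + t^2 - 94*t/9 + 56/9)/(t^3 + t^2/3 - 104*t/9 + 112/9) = (3*t - 2)/(3*t - 4)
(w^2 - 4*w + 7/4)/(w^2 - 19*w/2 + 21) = (w - 1/2)/(w - 6)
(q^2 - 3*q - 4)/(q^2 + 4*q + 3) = (q - 4)/(q + 3)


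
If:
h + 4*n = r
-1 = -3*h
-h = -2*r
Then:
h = 1/3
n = -1/24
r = 1/6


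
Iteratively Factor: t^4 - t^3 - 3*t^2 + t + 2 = (t - 1)*(t^3 - 3*t - 2) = (t - 1)*(t + 1)*(t^2 - t - 2) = (t - 1)*(t + 1)^2*(t - 2)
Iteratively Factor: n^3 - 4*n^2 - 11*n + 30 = (n - 2)*(n^2 - 2*n - 15) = (n - 5)*(n - 2)*(n + 3)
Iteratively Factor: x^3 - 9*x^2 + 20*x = (x - 5)*(x^2 - 4*x) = (x - 5)*(x - 4)*(x)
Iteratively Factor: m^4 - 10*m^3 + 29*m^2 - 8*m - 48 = (m - 4)*(m^3 - 6*m^2 + 5*m + 12) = (m - 4)*(m + 1)*(m^2 - 7*m + 12) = (m - 4)*(m - 3)*(m + 1)*(m - 4)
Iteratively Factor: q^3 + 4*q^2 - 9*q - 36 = (q - 3)*(q^2 + 7*q + 12) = (q - 3)*(q + 3)*(q + 4)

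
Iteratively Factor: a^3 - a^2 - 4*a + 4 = (a - 2)*(a^2 + a - 2) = (a - 2)*(a + 2)*(a - 1)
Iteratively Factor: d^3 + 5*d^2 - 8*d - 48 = (d + 4)*(d^2 + d - 12) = (d + 4)^2*(d - 3)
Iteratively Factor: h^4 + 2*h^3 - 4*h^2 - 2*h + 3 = (h + 1)*(h^3 + h^2 - 5*h + 3) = (h - 1)*(h + 1)*(h^2 + 2*h - 3) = (h - 1)^2*(h + 1)*(h + 3)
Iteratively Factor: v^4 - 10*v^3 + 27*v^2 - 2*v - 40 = (v - 5)*(v^3 - 5*v^2 + 2*v + 8) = (v - 5)*(v + 1)*(v^2 - 6*v + 8) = (v - 5)*(v - 2)*(v + 1)*(v - 4)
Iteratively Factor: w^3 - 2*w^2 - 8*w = (w + 2)*(w^2 - 4*w) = w*(w + 2)*(w - 4)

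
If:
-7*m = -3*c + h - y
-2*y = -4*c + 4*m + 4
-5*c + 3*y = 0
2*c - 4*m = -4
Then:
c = -6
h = -14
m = -2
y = -10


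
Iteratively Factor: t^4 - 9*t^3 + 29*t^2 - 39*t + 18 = (t - 3)*(t^3 - 6*t^2 + 11*t - 6) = (t - 3)*(t - 1)*(t^2 - 5*t + 6) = (t - 3)*(t - 2)*(t - 1)*(t - 3)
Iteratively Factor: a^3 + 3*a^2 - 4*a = (a - 1)*(a^2 + 4*a) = a*(a - 1)*(a + 4)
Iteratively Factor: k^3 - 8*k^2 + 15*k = (k)*(k^2 - 8*k + 15) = k*(k - 3)*(k - 5)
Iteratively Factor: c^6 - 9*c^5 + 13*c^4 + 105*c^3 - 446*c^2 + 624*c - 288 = (c - 1)*(c^5 - 8*c^4 + 5*c^3 + 110*c^2 - 336*c + 288) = (c - 3)*(c - 1)*(c^4 - 5*c^3 - 10*c^2 + 80*c - 96) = (c - 3)*(c - 2)*(c - 1)*(c^3 - 3*c^2 - 16*c + 48) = (c - 4)*(c - 3)*(c - 2)*(c - 1)*(c^2 + c - 12) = (c - 4)*(c - 3)^2*(c - 2)*(c - 1)*(c + 4)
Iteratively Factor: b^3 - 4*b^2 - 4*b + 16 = (b - 4)*(b^2 - 4) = (b - 4)*(b + 2)*(b - 2)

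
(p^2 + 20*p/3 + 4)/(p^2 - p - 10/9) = 3*(p + 6)/(3*p - 5)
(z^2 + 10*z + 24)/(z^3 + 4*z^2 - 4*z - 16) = (z + 6)/(z^2 - 4)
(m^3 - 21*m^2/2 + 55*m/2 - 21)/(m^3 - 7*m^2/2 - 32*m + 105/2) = (m - 2)/(m + 5)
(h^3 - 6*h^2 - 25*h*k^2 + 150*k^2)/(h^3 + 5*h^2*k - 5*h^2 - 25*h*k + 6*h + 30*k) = (h^2 - 5*h*k - 6*h + 30*k)/(h^2 - 5*h + 6)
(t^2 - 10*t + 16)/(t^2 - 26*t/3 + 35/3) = 3*(t^2 - 10*t + 16)/(3*t^2 - 26*t + 35)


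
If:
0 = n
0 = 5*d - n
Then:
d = 0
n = 0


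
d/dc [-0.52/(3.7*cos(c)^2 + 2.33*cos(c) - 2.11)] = -(3.848*cos(c) + 1.2116)*sin(c)/(3.7*cos(c)^2 + 2.33*cos(c) - 2.11)^2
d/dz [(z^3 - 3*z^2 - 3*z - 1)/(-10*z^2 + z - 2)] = (-10*z^4 + 2*z^3 - 39*z^2 - 8*z + 7)/(100*z^4 - 20*z^3 + 41*z^2 - 4*z + 4)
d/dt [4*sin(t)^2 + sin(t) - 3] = (8*sin(t) + 1)*cos(t)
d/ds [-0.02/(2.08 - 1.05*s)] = -0.021/(1.05*s - 2.08)^2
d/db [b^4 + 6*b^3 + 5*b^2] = 2*b*(2*b^2 + 9*b + 5)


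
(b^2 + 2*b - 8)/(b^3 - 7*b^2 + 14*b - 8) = (b + 4)/(b^2 - 5*b + 4)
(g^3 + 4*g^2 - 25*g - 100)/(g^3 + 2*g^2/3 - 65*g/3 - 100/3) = 3*(g + 5)/(3*g + 5)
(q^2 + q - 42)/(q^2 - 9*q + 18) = (q + 7)/(q - 3)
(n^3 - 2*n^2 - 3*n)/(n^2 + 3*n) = (n^2 - 2*n - 3)/(n + 3)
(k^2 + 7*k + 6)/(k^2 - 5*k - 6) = (k + 6)/(k - 6)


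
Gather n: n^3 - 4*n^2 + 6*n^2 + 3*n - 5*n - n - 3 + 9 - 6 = n^3 + 2*n^2 - 3*n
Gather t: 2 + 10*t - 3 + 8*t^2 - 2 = 8*t^2 + 10*t - 3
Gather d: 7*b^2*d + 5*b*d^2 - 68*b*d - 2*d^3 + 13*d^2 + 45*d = -2*d^3 + d^2*(5*b + 13) + d*(7*b^2 - 68*b + 45)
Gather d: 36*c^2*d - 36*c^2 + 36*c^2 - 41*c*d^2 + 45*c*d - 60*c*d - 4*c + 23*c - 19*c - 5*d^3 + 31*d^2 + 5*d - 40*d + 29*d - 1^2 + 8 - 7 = -5*d^3 + d^2*(31 - 41*c) + d*(36*c^2 - 15*c - 6)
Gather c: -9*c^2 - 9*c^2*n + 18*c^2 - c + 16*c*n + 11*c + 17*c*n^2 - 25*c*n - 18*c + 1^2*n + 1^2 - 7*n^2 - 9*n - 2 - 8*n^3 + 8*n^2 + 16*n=c^2*(9 - 9*n) + c*(17*n^2 - 9*n - 8) - 8*n^3 + n^2 + 8*n - 1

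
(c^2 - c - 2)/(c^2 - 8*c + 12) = (c + 1)/(c - 6)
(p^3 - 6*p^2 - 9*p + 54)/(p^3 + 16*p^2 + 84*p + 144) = (p^3 - 6*p^2 - 9*p + 54)/(p^3 + 16*p^2 + 84*p + 144)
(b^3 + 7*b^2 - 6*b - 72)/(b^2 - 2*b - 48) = (b^2 + b - 12)/(b - 8)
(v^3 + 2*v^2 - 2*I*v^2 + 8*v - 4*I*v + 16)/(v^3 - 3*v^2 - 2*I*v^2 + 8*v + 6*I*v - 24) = (v + 2)/(v - 3)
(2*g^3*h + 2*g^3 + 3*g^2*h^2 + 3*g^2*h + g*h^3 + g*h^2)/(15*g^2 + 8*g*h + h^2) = g*(2*g^2*h + 2*g^2 + 3*g*h^2 + 3*g*h + h^3 + h^2)/(15*g^2 + 8*g*h + h^2)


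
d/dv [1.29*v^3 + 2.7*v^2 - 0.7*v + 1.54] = 3.87*v^2 + 5.4*v - 0.7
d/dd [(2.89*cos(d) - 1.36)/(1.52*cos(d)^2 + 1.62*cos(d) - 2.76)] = (4.3928*cos(d)^2 - 4.1344*cos(d) + 5.7732)*sin(d)/(2.3104*cos(d)^4 + 4.9248*cos(d)^3 - 5.766*cos(d)^2 - 8.9424*cos(d) + 7.6176)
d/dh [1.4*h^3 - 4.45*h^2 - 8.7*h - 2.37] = 4.2*h^2 - 8.9*h - 8.7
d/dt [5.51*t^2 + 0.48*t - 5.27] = 11.02*t + 0.48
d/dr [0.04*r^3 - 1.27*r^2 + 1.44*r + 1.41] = 0.12*r^2 - 2.54*r + 1.44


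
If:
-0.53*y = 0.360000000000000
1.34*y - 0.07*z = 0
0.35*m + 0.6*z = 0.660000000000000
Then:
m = 24.18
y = -0.68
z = -13.00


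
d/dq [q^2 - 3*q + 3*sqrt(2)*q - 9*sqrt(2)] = 2*q - 3 + 3*sqrt(2)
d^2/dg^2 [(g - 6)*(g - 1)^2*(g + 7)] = 12*g^2 - 6*g - 86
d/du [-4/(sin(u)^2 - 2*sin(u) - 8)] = 8*(sin(u) - 1)*cos(u)/((sin(u) - 4)^2*(sin(u) + 2)^2)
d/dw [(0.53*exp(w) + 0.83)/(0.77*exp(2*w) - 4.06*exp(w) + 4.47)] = (-0.4081*exp(2*w) - 1.2782*exp(w) + 5.7389)*exp(w)/(0.5929*exp(4*w) - 6.2524*exp(3*w) + 23.3674*exp(2*w) - 36.2964*exp(w) + 19.9809)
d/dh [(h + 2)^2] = 2*h + 4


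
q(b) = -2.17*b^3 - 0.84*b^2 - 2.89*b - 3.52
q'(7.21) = -353.42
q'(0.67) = -6.94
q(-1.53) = 6.71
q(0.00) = -3.52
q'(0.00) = -2.89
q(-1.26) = 3.13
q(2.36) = -43.54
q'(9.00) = -545.32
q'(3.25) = -77.11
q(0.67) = -6.49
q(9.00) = -1679.50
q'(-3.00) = -56.44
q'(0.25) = -3.72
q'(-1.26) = -11.11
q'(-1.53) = -15.56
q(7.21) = -881.35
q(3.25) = -96.28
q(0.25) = -4.33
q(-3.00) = 56.18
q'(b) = -6.51*b^2 - 1.68*b - 2.89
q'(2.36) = -43.11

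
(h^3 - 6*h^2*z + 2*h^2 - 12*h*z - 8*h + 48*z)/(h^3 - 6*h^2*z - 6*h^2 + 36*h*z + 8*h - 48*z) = (h + 4)/(h - 4)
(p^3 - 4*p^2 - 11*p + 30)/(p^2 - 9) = (p^2 - 7*p + 10)/(p - 3)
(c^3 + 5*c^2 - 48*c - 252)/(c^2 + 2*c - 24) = (c^2 - c - 42)/(c - 4)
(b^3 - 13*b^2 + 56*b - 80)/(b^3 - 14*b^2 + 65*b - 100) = (b - 4)/(b - 5)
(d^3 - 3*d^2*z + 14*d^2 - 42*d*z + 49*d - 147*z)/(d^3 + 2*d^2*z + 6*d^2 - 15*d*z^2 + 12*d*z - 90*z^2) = (d^2 + 14*d + 49)/(d^2 + 5*d*z + 6*d + 30*z)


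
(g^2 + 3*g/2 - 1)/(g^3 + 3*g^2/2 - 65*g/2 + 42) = (2*g^2 + 3*g - 2)/(2*g^3 + 3*g^2 - 65*g + 84)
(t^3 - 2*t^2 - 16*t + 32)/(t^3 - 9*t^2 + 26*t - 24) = (t + 4)/(t - 3)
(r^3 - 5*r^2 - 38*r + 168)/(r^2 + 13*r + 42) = (r^2 - 11*r + 28)/(r + 7)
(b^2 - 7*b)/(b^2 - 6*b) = (b - 7)/(b - 6)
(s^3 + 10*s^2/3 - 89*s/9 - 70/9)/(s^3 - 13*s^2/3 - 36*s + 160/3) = (9*s^2 - 15*s - 14)/(3*(3*s^2 - 28*s + 32))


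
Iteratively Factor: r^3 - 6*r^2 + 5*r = (r - 5)*(r^2 - r) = (r - 5)*(r - 1)*(r)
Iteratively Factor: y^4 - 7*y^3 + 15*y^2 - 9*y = (y - 3)*(y^3 - 4*y^2 + 3*y) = y*(y - 3)*(y^2 - 4*y + 3) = y*(y - 3)^2*(y - 1)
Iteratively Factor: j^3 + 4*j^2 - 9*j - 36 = (j + 3)*(j^2 + j - 12) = (j + 3)*(j + 4)*(j - 3)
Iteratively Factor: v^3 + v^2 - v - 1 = (v + 1)*(v^2 - 1) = (v + 1)^2*(v - 1)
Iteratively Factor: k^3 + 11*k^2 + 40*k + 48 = (k + 4)*(k^2 + 7*k + 12) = (k + 4)^2*(k + 3)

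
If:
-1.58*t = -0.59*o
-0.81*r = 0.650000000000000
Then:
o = 2.67796610169492*t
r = -0.80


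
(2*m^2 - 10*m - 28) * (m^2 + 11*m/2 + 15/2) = 2*m^4 + m^3 - 68*m^2 - 229*m - 210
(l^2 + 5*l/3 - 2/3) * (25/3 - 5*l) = -5*l^3 + 155*l/9 - 50/9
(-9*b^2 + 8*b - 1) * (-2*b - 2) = 18*b^3 + 2*b^2 - 14*b + 2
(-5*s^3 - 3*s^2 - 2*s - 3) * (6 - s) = 5*s^4 - 27*s^3 - 16*s^2 - 9*s - 18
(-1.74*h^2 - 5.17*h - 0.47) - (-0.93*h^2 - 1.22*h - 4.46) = -0.81*h^2 - 3.95*h + 3.99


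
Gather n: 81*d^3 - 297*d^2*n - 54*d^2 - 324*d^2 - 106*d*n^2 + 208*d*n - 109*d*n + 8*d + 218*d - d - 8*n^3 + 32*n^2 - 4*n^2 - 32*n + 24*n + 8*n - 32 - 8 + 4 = 81*d^3 - 378*d^2 + 225*d - 8*n^3 + n^2*(28 - 106*d) + n*(-297*d^2 + 99*d) - 36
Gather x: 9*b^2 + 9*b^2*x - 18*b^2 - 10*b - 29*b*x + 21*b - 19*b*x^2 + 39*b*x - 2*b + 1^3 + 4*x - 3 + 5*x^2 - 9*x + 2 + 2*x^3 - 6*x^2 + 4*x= -9*b^2 + 9*b + 2*x^3 + x^2*(-19*b - 1) + x*(9*b^2 + 10*b - 1)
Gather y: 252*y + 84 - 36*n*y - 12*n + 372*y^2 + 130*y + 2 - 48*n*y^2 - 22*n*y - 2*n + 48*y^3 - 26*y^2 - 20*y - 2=-14*n + 48*y^3 + y^2*(346 - 48*n) + y*(362 - 58*n) + 84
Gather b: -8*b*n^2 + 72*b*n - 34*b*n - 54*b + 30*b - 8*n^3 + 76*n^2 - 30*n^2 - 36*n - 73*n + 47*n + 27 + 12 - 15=b*(-8*n^2 + 38*n - 24) - 8*n^3 + 46*n^2 - 62*n + 24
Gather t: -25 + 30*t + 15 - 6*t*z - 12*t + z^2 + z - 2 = t*(18 - 6*z) + z^2 + z - 12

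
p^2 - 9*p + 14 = (p - 7)*(p - 2)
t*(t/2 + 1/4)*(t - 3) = t^3/2 - 5*t^2/4 - 3*t/4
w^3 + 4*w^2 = w^2*(w + 4)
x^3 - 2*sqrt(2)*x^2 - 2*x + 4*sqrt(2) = (x - 2*sqrt(2))*(x - sqrt(2))*(x + sqrt(2))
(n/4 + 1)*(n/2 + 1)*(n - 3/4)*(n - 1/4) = n^4/8 + 5*n^3/8 + 35*n^2/128 - 55*n/64 + 3/16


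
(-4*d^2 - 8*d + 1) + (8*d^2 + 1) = 4*d^2 - 8*d + 2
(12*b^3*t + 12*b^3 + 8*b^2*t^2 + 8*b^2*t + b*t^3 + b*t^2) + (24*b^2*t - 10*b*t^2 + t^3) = 12*b^3*t + 12*b^3 + 8*b^2*t^2 + 32*b^2*t + b*t^3 - 9*b*t^2 + t^3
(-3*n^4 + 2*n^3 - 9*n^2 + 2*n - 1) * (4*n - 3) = -12*n^5 + 17*n^4 - 42*n^3 + 35*n^2 - 10*n + 3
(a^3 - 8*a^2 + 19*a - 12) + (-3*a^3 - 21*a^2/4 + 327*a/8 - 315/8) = -2*a^3 - 53*a^2/4 + 479*a/8 - 411/8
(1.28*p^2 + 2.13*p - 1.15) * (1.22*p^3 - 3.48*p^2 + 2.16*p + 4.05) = 1.5616*p^5 - 1.8558*p^4 - 6.0506*p^3 + 13.7868*p^2 + 6.1425*p - 4.6575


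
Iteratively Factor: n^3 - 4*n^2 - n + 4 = (n - 4)*(n^2 - 1) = (n - 4)*(n - 1)*(n + 1)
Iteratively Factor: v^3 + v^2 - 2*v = (v)*(v^2 + v - 2) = v*(v + 2)*(v - 1)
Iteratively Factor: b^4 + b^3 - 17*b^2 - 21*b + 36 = (b + 3)*(b^3 - 2*b^2 - 11*b + 12) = (b - 1)*(b + 3)*(b^2 - b - 12) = (b - 4)*(b - 1)*(b + 3)*(b + 3)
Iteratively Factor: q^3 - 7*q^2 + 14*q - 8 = (q - 4)*(q^2 - 3*q + 2) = (q - 4)*(q - 2)*(q - 1)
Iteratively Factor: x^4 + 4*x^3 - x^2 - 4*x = (x)*(x^3 + 4*x^2 - x - 4) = x*(x + 1)*(x^2 + 3*x - 4) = x*(x - 1)*(x + 1)*(x + 4)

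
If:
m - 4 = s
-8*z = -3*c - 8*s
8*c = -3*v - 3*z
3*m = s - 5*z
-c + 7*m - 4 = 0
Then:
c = 96/23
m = 188/161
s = -456/161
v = -1588/161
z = -204/161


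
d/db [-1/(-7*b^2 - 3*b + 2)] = (-14*b - 3)/(7*b^2 + 3*b - 2)^2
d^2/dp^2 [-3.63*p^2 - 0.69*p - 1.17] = -7.26000000000000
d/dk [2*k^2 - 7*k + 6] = 4*k - 7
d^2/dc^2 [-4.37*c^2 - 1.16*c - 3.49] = -8.74000000000000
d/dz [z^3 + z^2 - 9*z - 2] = 3*z^2 + 2*z - 9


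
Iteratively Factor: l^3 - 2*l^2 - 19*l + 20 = (l + 4)*(l^2 - 6*l + 5) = (l - 5)*(l + 4)*(l - 1)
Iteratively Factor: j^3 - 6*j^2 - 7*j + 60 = (j - 4)*(j^2 - 2*j - 15) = (j - 5)*(j - 4)*(j + 3)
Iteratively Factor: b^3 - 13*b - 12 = (b + 1)*(b^2 - b - 12) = (b - 4)*(b + 1)*(b + 3)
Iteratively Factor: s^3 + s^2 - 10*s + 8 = (s - 2)*(s^2 + 3*s - 4) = (s - 2)*(s + 4)*(s - 1)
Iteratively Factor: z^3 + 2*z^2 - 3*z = (z - 1)*(z^2 + 3*z) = (z - 1)*(z + 3)*(z)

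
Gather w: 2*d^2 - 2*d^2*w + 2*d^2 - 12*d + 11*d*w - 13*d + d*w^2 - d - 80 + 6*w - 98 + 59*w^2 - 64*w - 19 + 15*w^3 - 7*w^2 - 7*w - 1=4*d^2 - 26*d + 15*w^3 + w^2*(d + 52) + w*(-2*d^2 + 11*d - 65) - 198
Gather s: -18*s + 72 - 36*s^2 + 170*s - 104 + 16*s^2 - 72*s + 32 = -20*s^2 + 80*s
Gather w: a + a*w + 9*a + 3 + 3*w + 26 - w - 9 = 10*a + w*(a + 2) + 20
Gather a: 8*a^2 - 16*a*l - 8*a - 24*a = 8*a^2 + a*(-16*l - 32)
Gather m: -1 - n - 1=-n - 2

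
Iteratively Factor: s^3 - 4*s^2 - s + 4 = (s + 1)*(s^2 - 5*s + 4) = (s - 4)*(s + 1)*(s - 1)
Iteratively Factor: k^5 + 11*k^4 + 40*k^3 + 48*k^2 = (k)*(k^4 + 11*k^3 + 40*k^2 + 48*k) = k^2*(k^3 + 11*k^2 + 40*k + 48) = k^2*(k + 3)*(k^2 + 8*k + 16) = k^2*(k + 3)*(k + 4)*(k + 4)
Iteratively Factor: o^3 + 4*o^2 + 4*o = (o + 2)*(o^2 + 2*o) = (o + 2)^2*(o)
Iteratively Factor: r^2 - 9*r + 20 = (r - 4)*(r - 5)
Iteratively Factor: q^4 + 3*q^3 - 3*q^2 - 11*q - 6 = (q + 3)*(q^3 - 3*q - 2) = (q + 1)*(q + 3)*(q^2 - q - 2) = (q + 1)^2*(q + 3)*(q - 2)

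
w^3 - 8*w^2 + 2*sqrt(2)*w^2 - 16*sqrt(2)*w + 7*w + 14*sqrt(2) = (w - 7)*(w - 1)*(w + 2*sqrt(2))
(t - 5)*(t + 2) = t^2 - 3*t - 10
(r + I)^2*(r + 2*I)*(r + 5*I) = r^4 + 9*I*r^3 - 25*r^2 - 27*I*r + 10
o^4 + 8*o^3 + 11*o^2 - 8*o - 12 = (o - 1)*(o + 1)*(o + 2)*(o + 6)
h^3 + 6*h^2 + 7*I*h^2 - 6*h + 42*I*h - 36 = (h + 6)*(h + I)*(h + 6*I)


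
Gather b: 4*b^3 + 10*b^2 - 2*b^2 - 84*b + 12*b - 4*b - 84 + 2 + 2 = 4*b^3 + 8*b^2 - 76*b - 80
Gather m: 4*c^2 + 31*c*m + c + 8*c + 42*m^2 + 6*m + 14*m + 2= 4*c^2 + 9*c + 42*m^2 + m*(31*c + 20) + 2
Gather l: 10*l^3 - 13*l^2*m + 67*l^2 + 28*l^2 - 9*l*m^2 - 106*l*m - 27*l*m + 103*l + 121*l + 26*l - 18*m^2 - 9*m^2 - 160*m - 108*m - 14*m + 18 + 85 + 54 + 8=10*l^3 + l^2*(95 - 13*m) + l*(-9*m^2 - 133*m + 250) - 27*m^2 - 282*m + 165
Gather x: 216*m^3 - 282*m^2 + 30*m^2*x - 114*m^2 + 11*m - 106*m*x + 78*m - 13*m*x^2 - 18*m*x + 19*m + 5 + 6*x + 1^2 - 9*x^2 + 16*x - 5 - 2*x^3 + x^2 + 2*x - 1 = 216*m^3 - 396*m^2 + 108*m - 2*x^3 + x^2*(-13*m - 8) + x*(30*m^2 - 124*m + 24)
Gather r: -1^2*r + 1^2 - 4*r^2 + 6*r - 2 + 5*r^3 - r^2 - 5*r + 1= 5*r^3 - 5*r^2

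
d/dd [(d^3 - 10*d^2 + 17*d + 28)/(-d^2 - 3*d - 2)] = (-d^2 - 4*d + 50)/(d^2 + 4*d + 4)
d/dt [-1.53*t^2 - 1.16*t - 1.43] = -3.06*t - 1.16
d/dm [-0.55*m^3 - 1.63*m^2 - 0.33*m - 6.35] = -1.65*m^2 - 3.26*m - 0.33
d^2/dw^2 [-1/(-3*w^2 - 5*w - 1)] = 2*(-9*w^2 - 15*w + (6*w + 5)^2 - 3)/(3*w^2 + 5*w + 1)^3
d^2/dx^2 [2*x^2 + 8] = 4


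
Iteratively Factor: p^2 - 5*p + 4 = (p - 1)*(p - 4)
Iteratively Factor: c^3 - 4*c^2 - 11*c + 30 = (c - 5)*(c^2 + c - 6) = (c - 5)*(c + 3)*(c - 2)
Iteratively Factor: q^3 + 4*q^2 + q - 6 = (q - 1)*(q^2 + 5*q + 6) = (q - 1)*(q + 3)*(q + 2)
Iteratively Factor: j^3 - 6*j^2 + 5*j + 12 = (j - 3)*(j^2 - 3*j - 4) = (j - 3)*(j + 1)*(j - 4)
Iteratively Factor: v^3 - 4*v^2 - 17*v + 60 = (v - 5)*(v^2 + v - 12) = (v - 5)*(v - 3)*(v + 4)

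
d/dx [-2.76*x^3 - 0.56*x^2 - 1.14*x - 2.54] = -8.28*x^2 - 1.12*x - 1.14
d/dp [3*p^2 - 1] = 6*p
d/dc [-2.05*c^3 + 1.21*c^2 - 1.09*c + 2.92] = -6.15*c^2 + 2.42*c - 1.09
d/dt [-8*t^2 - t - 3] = -16*t - 1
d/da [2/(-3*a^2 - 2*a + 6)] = 4*(3*a + 1)/(3*a^2 + 2*a - 6)^2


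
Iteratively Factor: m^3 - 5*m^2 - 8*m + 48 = (m + 3)*(m^2 - 8*m + 16) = (m - 4)*(m + 3)*(m - 4)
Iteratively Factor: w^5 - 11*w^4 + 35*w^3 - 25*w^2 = (w)*(w^4 - 11*w^3 + 35*w^2 - 25*w) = w^2*(w^3 - 11*w^2 + 35*w - 25) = w^2*(w - 5)*(w^2 - 6*w + 5) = w^2*(w - 5)*(w - 1)*(w - 5)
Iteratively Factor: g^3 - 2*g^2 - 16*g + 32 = (g + 4)*(g^2 - 6*g + 8) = (g - 4)*(g + 4)*(g - 2)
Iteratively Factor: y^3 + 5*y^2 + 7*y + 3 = (y + 1)*(y^2 + 4*y + 3) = (y + 1)*(y + 3)*(y + 1)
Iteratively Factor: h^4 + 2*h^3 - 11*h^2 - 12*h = (h - 3)*(h^3 + 5*h^2 + 4*h) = h*(h - 3)*(h^2 + 5*h + 4) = h*(h - 3)*(h + 4)*(h + 1)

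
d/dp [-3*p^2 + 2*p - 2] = 2 - 6*p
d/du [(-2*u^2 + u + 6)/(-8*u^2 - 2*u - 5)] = (12*u^2 + 116*u + 7)/(64*u^4 + 32*u^3 + 84*u^2 + 20*u + 25)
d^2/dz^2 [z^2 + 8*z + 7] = 2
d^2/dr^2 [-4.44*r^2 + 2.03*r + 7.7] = -8.88000000000000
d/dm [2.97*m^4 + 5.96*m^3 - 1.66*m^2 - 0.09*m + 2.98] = 11.88*m^3 + 17.88*m^2 - 3.32*m - 0.09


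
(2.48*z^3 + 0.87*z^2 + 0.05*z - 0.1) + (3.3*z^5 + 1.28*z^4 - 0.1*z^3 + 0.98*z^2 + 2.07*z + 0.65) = 3.3*z^5 + 1.28*z^4 + 2.38*z^3 + 1.85*z^2 + 2.12*z + 0.55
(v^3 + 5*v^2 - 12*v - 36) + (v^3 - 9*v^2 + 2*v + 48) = 2*v^3 - 4*v^2 - 10*v + 12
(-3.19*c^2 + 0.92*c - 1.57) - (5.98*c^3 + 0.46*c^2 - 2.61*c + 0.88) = -5.98*c^3 - 3.65*c^2 + 3.53*c - 2.45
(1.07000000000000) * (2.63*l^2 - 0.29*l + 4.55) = 2.8141*l^2 - 0.3103*l + 4.8685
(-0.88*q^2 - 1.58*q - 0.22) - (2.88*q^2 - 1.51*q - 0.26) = -3.76*q^2 - 0.0700000000000001*q + 0.04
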